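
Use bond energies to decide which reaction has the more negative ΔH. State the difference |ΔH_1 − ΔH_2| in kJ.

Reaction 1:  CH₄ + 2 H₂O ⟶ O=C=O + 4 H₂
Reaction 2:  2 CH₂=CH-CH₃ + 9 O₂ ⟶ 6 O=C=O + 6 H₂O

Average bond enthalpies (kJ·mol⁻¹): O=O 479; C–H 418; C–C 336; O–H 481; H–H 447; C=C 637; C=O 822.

Reaction 1:
  Bonds broken (reactants):
    C–H: 4 × 418 = 1672
    O–H: 4 × 481 = 1924
    Σ(broken) = 3596 kJ
  Bonds formed (products):
    C=O: 2 × 822 = 1644
    H–H: 4 × 447 = 1788
    Σ(formed) = 3432 kJ
  ΔH_1 = 3596 − 3432 = +164 kJ
Reaction 2:
  Bonds broken (reactants):
    C–C: 2 × 336 = 672
    C–H: 12 × 418 = 5016
    C=C: 2 × 637 = 1274
    O=O: 9 × 479 = 4311
    Σ(broken) = 11273 kJ
  Bonds formed (products):
    C=O: 12 × 822 = 9864
    O–H: 12 × 481 = 5772
    Σ(formed) = 15636 kJ
  ΔH_2 = 11273 − 15636 = −4363 kJ
ΔH_1 − ΔH_2 = +4527 kJ, so reaction 2 has the more negative ΔH; |ΔH_1 − ΔH_2| = 4527 kJ.

Reaction 2, by 4527 kJ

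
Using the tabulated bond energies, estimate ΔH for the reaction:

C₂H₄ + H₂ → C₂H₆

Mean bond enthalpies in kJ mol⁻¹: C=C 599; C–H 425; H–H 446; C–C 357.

ΔH ≈ −162 kJ

Bonds broken (reactants):
  C–H: 4 × 425 = 1700
  C=C: 1 × 599 = 599
  H–H: 1 × 446 = 446
  Σ(broken) = 2745 kJ
Bonds formed (products):
  C–C: 1 × 357 = 357
  C–H: 6 × 425 = 2550
  Σ(formed) = 2907 kJ
ΔH = Σ(broken) − Σ(formed) = 2745 − 2907 = −162 kJ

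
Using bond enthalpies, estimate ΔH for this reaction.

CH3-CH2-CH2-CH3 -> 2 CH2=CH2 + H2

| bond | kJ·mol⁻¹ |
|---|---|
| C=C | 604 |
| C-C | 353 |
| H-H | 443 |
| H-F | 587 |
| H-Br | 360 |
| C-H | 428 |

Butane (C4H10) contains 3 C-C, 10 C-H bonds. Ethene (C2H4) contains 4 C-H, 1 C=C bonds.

ΔH ≈ +264 kJ

Bonds broken (reactants):
  C-C: 3 × 353 = 1059
  C-H: 10 × 428 = 4280
  Σ(broken) = 5339 kJ
Bonds formed (products):
  C-H: 8 × 428 = 3424
  C=C: 2 × 604 = 1208
  H-H: 1 × 443 = 443
  Σ(formed) = 5075 kJ
ΔH = Σ(broken) − Σ(formed) = 5339 − 5075 = +264 kJ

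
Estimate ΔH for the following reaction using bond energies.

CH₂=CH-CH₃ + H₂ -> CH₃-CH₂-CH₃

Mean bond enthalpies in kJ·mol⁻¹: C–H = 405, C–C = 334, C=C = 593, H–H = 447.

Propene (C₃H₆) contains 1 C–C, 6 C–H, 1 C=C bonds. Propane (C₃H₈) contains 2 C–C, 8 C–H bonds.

ΔH ≈ −104 kJ

Bonds broken (reactants):
  C–C: 1 × 334 = 334
  C–H: 6 × 405 = 2430
  C=C: 1 × 593 = 593
  H–H: 1 × 447 = 447
  Σ(broken) = 3804 kJ
Bonds formed (products):
  C–C: 2 × 334 = 668
  C–H: 8 × 405 = 3240
  Σ(formed) = 3908 kJ
ΔH = Σ(broken) − Σ(formed) = 3804 − 3908 = −104 kJ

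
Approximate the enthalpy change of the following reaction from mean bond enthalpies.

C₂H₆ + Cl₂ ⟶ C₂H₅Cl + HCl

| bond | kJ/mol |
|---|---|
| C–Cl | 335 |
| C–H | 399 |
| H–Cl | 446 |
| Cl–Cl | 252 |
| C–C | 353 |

ΔH ≈ −130 kJ

Bonds broken (reactants):
  C–C: 1 × 353 = 353
  C–H: 6 × 399 = 2394
  Cl–Cl: 1 × 252 = 252
  Σ(broken) = 2999 kJ
Bonds formed (products):
  C–C: 1 × 353 = 353
  C–Cl: 1 × 335 = 335
  C–H: 5 × 399 = 1995
  H–Cl: 1 × 446 = 446
  Σ(formed) = 3129 kJ
ΔH = Σ(broken) − Σ(formed) = 2999 − 3129 = −130 kJ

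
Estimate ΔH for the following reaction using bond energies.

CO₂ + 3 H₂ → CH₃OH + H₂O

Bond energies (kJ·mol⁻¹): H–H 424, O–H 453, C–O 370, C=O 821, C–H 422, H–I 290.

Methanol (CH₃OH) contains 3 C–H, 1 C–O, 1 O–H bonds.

ΔH ≈ −81 kJ

Bonds broken (reactants):
  C=O: 2 × 821 = 1642
  H–H: 3 × 424 = 1272
  Σ(broken) = 2914 kJ
Bonds formed (products):
  C–H: 3 × 422 = 1266
  C–O: 1 × 370 = 370
  O–H: 3 × 453 = 1359
  Σ(formed) = 2995 kJ
ΔH = Σ(broken) − Σ(formed) = 2914 − 2995 = −81 kJ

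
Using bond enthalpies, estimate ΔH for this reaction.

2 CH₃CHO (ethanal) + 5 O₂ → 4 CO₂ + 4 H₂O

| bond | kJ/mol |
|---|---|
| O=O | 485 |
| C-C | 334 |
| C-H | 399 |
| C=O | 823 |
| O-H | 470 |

ΔH ≈ −2413 kJ

Bonds broken (reactants):
  C-C: 2 × 334 = 668
  C-H: 8 × 399 = 3192
  C=O: 2 × 823 = 1646
  O=O: 5 × 485 = 2425
  Σ(broken) = 7931 kJ
Bonds formed (products):
  C=O: 8 × 823 = 6584
  O-H: 8 × 470 = 3760
  Σ(formed) = 10344 kJ
ΔH = Σ(broken) − Σ(formed) = 7931 − 10344 = −2413 kJ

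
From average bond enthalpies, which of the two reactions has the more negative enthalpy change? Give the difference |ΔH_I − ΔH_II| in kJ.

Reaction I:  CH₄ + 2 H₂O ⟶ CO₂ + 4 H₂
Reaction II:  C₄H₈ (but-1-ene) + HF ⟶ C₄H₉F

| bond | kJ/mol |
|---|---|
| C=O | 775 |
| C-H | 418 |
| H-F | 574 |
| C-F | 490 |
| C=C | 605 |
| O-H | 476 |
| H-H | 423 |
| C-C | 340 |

Reaction II, by 403 kJ

Reaction I:
  Bonds broken (reactants):
    C-H: 4 × 418 = 1672
    O-H: 4 × 476 = 1904
    Σ(broken) = 3576 kJ
  Bonds formed (products):
    C=O: 2 × 775 = 1550
    H-H: 4 × 423 = 1692
    Σ(formed) = 3242 kJ
  ΔH_I = 3576 − 3242 = +334 kJ
Reaction II:
  Bonds broken (reactants):
    C-C: 2 × 340 = 680
    C-H: 8 × 418 = 3344
    C=C: 1 × 605 = 605
    H-F: 1 × 574 = 574
    Σ(broken) = 5203 kJ
  Bonds formed (products):
    C-C: 3 × 340 = 1020
    C-F: 1 × 490 = 490
    C-H: 9 × 418 = 3762
    Σ(formed) = 5272 kJ
  ΔH_II = 5203 − 5272 = −69 kJ
ΔH_I − ΔH_II = +403 kJ, so reaction II has the more negative ΔH; |ΔH_I − ΔH_II| = 403 kJ.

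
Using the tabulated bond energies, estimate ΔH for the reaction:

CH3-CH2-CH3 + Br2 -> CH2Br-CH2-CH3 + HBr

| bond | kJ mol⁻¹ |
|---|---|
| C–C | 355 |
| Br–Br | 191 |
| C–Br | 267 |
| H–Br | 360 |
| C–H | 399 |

ΔH ≈ −37 kJ

Bonds broken (reactants):
  Br–Br: 1 × 191 = 191
  C–C: 2 × 355 = 710
  C–H: 8 × 399 = 3192
  Σ(broken) = 4093 kJ
Bonds formed (products):
  C–Br: 1 × 267 = 267
  C–C: 2 × 355 = 710
  C–H: 7 × 399 = 2793
  H–Br: 1 × 360 = 360
  Σ(formed) = 4130 kJ
ΔH = Σ(broken) − Σ(formed) = 4093 − 4130 = −37 kJ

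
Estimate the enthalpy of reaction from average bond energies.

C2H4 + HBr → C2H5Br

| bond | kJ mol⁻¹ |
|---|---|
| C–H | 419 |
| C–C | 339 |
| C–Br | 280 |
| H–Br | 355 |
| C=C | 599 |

Bonds broken (reactants):
  C–H: 4 × 419 = 1676
  C=C: 1 × 599 = 599
  H–Br: 1 × 355 = 355
  Σ(broken) = 2630 kJ
Bonds formed (products):
  C–Br: 1 × 280 = 280
  C–C: 1 × 339 = 339
  C–H: 5 × 419 = 2095
  Σ(formed) = 2714 kJ
ΔH = Σ(broken) − Σ(formed) = 2630 − 2714 = −84 kJ

ΔH ≈ −84 kJ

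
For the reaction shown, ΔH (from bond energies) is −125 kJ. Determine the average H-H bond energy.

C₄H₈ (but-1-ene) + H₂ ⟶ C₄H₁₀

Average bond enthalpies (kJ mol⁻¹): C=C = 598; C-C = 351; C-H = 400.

D(H-H) ≈ 428 kJ/mol

Let D be the H-H bond energy.
Σ(broken) = 2×351 + 8×400 + 1×598 + 1×D = 4500 + D
Σ(formed) = 3×351 + 10×400 = 5053
ΔH = Σ(broken) − Σ(formed) = (4500 + D) − (5053) = −553 + D
Setting this equal to −125 kJ gives D = 428 kJ/mol.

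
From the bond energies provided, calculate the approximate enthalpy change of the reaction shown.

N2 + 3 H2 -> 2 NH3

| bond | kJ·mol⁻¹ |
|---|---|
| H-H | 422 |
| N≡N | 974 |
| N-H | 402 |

ΔH ≈ −172 kJ

Bonds broken (reactants):
  H-H: 3 × 422 = 1266
  N≡N: 1 × 974 = 974
  Σ(broken) = 2240 kJ
Bonds formed (products):
  N-H: 6 × 402 = 2412
  Σ(formed) = 2412 kJ
ΔH = Σ(broken) − Σ(formed) = 2240 − 2412 = −172 kJ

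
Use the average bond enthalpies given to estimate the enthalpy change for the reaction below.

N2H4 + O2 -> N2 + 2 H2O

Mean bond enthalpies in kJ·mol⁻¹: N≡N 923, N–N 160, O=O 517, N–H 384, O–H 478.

Bonds broken (reactants):
  N–H: 4 × 384 = 1536
  N–N: 1 × 160 = 160
  O=O: 1 × 517 = 517
  Σ(broken) = 2213 kJ
Bonds formed (products):
  N≡N: 1 × 923 = 923
  O–H: 4 × 478 = 1912
  Σ(formed) = 2835 kJ
ΔH = Σ(broken) − Σ(formed) = 2213 − 2835 = −622 kJ

ΔH ≈ −622 kJ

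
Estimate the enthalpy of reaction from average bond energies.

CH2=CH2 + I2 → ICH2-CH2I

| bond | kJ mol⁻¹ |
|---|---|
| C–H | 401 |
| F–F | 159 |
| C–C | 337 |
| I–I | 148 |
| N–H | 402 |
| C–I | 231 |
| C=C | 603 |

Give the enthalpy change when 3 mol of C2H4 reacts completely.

ΔH = −144 kJ

Bonds broken (reactants):
  C–H: 4 × 401 = 1604
  C=C: 1 × 603 = 603
  I–I: 1 × 148 = 148
  Σ(broken) = 2355 kJ
Bonds formed (products):
  C–C: 1 × 337 = 337
  C–H: 4 × 401 = 1604
  C–I: 2 × 231 = 462
  Σ(formed) = 2403 kJ
ΔH = Σ(broken) − Σ(formed) = 2355 − 2403 = −48 kJ
For 3× the reaction as written: 3 × (−48) = −144 kJ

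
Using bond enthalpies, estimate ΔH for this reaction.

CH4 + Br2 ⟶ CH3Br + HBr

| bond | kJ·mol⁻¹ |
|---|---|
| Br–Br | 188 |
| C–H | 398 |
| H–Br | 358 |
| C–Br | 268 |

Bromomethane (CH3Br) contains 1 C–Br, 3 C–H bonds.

Bonds broken (reactants):
  Br–Br: 1 × 188 = 188
  C–H: 4 × 398 = 1592
  Σ(broken) = 1780 kJ
Bonds formed (products):
  C–Br: 1 × 268 = 268
  C–H: 3 × 398 = 1194
  H–Br: 1 × 358 = 358
  Σ(formed) = 1820 kJ
ΔH = Σ(broken) − Σ(formed) = 1780 − 1820 = −40 kJ

ΔH ≈ −40 kJ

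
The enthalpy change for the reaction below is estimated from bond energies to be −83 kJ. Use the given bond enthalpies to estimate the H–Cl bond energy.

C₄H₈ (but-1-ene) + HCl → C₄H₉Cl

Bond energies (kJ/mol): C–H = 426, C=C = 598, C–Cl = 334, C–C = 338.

D(H–Cl) ≈ 417 kJ/mol

Let D be the H–Cl bond energy.
Σ(broken) = 2×338 + 8×426 + 1×598 + 1×D = 4682 + D
Σ(formed) = 3×338 + 1×334 + 9×426 = 5182
ΔH = Σ(broken) − Σ(formed) = (4682 + D) − (5182) = −500 + D
Setting this equal to −83 kJ gives D = 417 kJ/mol.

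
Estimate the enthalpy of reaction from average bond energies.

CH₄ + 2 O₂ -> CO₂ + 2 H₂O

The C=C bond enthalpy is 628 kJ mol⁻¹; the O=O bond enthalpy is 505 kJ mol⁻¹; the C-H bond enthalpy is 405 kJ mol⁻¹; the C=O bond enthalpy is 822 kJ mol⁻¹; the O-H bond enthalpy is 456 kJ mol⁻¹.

Bonds broken (reactants):
  C-H: 4 × 405 = 1620
  O=O: 2 × 505 = 1010
  Σ(broken) = 2630 kJ
Bonds formed (products):
  C=O: 2 × 822 = 1644
  O-H: 4 × 456 = 1824
  Σ(formed) = 3468 kJ
ΔH = Σ(broken) − Σ(formed) = 2630 − 3468 = −838 kJ

ΔH ≈ −838 kJ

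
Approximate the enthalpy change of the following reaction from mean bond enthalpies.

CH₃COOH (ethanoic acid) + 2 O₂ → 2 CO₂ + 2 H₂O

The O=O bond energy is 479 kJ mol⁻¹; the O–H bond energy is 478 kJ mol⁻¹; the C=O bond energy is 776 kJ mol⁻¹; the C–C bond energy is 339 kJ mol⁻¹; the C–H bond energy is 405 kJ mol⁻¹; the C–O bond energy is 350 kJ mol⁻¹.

Bonds broken (reactants):
  C–C: 1 × 339 = 339
  C–H: 3 × 405 = 1215
  C–O: 1 × 350 = 350
  C=O: 1 × 776 = 776
  O–H: 1 × 478 = 478
  O=O: 2 × 479 = 958
  Σ(broken) = 4116 kJ
Bonds formed (products):
  C=O: 4 × 776 = 3104
  O–H: 4 × 478 = 1912
  Σ(formed) = 5016 kJ
ΔH = Σ(broken) − Σ(formed) = 4116 − 5016 = −900 kJ

ΔH ≈ −900 kJ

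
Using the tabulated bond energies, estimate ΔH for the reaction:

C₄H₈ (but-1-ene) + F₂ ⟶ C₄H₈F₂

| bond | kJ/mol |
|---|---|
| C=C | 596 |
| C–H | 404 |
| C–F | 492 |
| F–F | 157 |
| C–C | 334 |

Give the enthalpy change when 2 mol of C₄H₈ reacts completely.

Bonds broken (reactants):
  C–C: 2 × 334 = 668
  C–H: 8 × 404 = 3232
  C=C: 1 × 596 = 596
  F–F: 1 × 157 = 157
  Σ(broken) = 4653 kJ
Bonds formed (products):
  C–C: 3 × 334 = 1002
  C–F: 2 × 492 = 984
  C–H: 8 × 404 = 3232
  Σ(formed) = 5218 kJ
ΔH = Σ(broken) − Σ(formed) = 4653 − 5218 = −565 kJ
For 2× the reaction as written: 2 × (−565) = −1130 kJ

ΔH = −1130 kJ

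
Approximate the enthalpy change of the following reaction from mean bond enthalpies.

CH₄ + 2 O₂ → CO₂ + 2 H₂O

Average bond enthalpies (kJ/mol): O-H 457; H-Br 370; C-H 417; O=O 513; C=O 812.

Bonds broken (reactants):
  C-H: 4 × 417 = 1668
  O=O: 2 × 513 = 1026
  Σ(broken) = 2694 kJ
Bonds formed (products):
  C=O: 2 × 812 = 1624
  O-H: 4 × 457 = 1828
  Σ(formed) = 3452 kJ
ΔH = Σ(broken) − Σ(formed) = 2694 − 3452 = −758 kJ

ΔH ≈ −758 kJ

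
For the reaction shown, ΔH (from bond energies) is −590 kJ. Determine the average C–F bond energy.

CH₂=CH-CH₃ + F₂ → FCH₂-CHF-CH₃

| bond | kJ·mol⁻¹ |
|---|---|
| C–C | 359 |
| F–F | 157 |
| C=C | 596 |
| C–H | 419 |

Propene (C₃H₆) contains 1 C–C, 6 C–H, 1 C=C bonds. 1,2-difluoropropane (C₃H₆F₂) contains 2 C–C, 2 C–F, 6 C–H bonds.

Let D be the C–F bond energy.
Σ(broken) = 1×359 + 6×419 + 1×596 + 1×157 = 3626
Σ(formed) = 2×359 + 2×D + 6×419 = 3232 + 2D
ΔH = Σ(broken) − Σ(formed) = (3626) − (3232 + 2D) = +394 − 2D
Setting this equal to −590 kJ gives 2D = 984, so D = 492 kJ/mol.

D(C–F) ≈ 492 kJ/mol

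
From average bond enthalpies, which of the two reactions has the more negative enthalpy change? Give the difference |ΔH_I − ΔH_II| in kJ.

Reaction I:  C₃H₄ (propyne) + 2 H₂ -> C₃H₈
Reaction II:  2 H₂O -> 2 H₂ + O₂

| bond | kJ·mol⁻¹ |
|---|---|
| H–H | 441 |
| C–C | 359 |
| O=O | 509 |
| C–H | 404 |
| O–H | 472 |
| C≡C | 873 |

Reaction I, by 717 kJ

Reaction I:
  Bonds broken (reactants):
    C≡C: 1 × 873 = 873
    C–C: 1 × 359 = 359
    C–H: 4 × 404 = 1616
    H–H: 2 × 441 = 882
    Σ(broken) = 3730 kJ
  Bonds formed (products):
    C–C: 2 × 359 = 718
    C–H: 8 × 404 = 3232
    Σ(formed) = 3950 kJ
  ΔH_I = 3730 − 3950 = −220 kJ
Reaction II:
  Bonds broken (reactants):
    O–H: 4 × 472 = 1888
    Σ(broken) = 1888 kJ
  Bonds formed (products):
    H–H: 2 × 441 = 882
    O=O: 1 × 509 = 509
    Σ(formed) = 1391 kJ
  ΔH_II = 1888 − 1391 = +497 kJ
ΔH_I − ΔH_II = −717 kJ, so reaction I has the more negative ΔH; |ΔH_I − ΔH_II| = 717 kJ.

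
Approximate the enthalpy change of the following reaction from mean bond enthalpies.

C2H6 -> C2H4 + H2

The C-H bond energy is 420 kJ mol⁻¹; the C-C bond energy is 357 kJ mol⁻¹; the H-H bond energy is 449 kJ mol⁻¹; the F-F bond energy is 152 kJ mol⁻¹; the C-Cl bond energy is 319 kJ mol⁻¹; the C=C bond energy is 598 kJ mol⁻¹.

ΔH ≈ +150 kJ

Bonds broken (reactants):
  C-C: 1 × 357 = 357
  C-H: 6 × 420 = 2520
  Σ(broken) = 2877 kJ
Bonds formed (products):
  C-H: 4 × 420 = 1680
  C=C: 1 × 598 = 598
  H-H: 1 × 449 = 449
  Σ(formed) = 2727 kJ
ΔH = Σ(broken) − Σ(formed) = 2877 − 2727 = +150 kJ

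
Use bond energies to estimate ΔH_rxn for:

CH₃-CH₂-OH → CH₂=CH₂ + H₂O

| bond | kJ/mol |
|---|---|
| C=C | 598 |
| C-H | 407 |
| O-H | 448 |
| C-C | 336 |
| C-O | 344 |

Bonds broken (reactants):
  C-C: 1 × 336 = 336
  C-H: 5 × 407 = 2035
  C-O: 1 × 344 = 344
  O-H: 1 × 448 = 448
  Σ(broken) = 3163 kJ
Bonds formed (products):
  C-H: 4 × 407 = 1628
  C=C: 1 × 598 = 598
  O-H: 2 × 448 = 896
  Σ(formed) = 3122 kJ
ΔH = Σ(broken) − Σ(formed) = 3163 − 3122 = +41 kJ

ΔH ≈ +41 kJ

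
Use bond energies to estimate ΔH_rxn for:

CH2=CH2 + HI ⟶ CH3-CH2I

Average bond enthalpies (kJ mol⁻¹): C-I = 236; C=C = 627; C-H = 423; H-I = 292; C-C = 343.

ΔH ≈ −83 kJ

Bonds broken (reactants):
  C-H: 4 × 423 = 1692
  C=C: 1 × 627 = 627
  H-I: 1 × 292 = 292
  Σ(broken) = 2611 kJ
Bonds formed (products):
  C-C: 1 × 343 = 343
  C-H: 5 × 423 = 2115
  C-I: 1 × 236 = 236
  Σ(formed) = 2694 kJ
ΔH = Σ(broken) − Σ(formed) = 2611 − 2694 = −83 kJ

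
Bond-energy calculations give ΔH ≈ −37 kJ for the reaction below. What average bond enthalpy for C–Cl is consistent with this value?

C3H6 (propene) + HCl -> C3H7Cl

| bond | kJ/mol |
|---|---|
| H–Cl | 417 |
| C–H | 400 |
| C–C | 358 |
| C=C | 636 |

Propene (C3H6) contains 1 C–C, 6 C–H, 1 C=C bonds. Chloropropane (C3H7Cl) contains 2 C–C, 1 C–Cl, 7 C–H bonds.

D(C–Cl) ≈ 332 kJ/mol

Let D be the C–Cl bond energy.
Σ(broken) = 1×358 + 6×400 + 1×636 + 1×417 = 3811
Σ(formed) = 2×358 + 1×D + 7×400 = 3516 + D
ΔH = Σ(broken) − Σ(formed) = (3811) − (3516 + D) = +295 − D
Setting this equal to −37 kJ gives D = 332 kJ/mol.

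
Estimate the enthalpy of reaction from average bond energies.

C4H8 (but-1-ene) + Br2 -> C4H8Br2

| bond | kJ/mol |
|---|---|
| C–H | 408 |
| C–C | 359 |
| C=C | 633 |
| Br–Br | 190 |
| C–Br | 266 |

ΔH ≈ −68 kJ

Bonds broken (reactants):
  Br–Br: 1 × 190 = 190
  C–C: 2 × 359 = 718
  C–H: 8 × 408 = 3264
  C=C: 1 × 633 = 633
  Σ(broken) = 4805 kJ
Bonds formed (products):
  C–Br: 2 × 266 = 532
  C–C: 3 × 359 = 1077
  C–H: 8 × 408 = 3264
  Σ(formed) = 4873 kJ
ΔH = Σ(broken) − Σ(formed) = 4805 − 4873 = −68 kJ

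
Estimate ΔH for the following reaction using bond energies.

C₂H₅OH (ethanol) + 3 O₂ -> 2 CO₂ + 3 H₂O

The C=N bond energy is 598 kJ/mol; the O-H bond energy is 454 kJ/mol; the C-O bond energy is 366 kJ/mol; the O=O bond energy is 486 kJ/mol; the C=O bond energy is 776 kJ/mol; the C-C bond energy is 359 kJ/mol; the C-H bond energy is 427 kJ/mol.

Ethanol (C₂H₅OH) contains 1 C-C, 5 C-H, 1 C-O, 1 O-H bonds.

Bonds broken (reactants):
  C-C: 1 × 359 = 359
  C-H: 5 × 427 = 2135
  C-O: 1 × 366 = 366
  O-H: 1 × 454 = 454
  O=O: 3 × 486 = 1458
  Σ(broken) = 4772 kJ
Bonds formed (products):
  C=O: 4 × 776 = 3104
  O-H: 6 × 454 = 2724
  Σ(formed) = 5828 kJ
ΔH = Σ(broken) − Σ(formed) = 4772 − 5828 = −1056 kJ

ΔH ≈ −1056 kJ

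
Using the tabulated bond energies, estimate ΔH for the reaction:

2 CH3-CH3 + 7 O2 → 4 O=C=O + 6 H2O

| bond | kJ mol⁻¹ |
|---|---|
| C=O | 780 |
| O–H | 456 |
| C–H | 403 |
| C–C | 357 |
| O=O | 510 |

Bonds broken (reactants):
  C–C: 2 × 357 = 714
  C–H: 12 × 403 = 4836
  O=O: 7 × 510 = 3570
  Σ(broken) = 9120 kJ
Bonds formed (products):
  C=O: 8 × 780 = 6240
  O–H: 12 × 456 = 5472
  Σ(formed) = 11712 kJ
ΔH = Σ(broken) − Σ(formed) = 9120 − 11712 = −2592 kJ

ΔH ≈ −2592 kJ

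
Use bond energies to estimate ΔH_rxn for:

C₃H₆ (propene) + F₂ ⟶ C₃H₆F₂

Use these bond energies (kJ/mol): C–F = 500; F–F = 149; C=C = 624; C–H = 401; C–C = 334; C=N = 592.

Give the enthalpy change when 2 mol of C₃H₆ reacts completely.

Bonds broken (reactants):
  C–C: 1 × 334 = 334
  C–H: 6 × 401 = 2406
  C=C: 1 × 624 = 624
  F–F: 1 × 149 = 149
  Σ(broken) = 3513 kJ
Bonds formed (products):
  C–C: 2 × 334 = 668
  C–F: 2 × 500 = 1000
  C–H: 6 × 401 = 2406
  Σ(formed) = 4074 kJ
ΔH = Σ(broken) − Σ(formed) = 3513 − 4074 = −561 kJ
For 2× the reaction as written: 2 × (−561) = −1122 kJ

ΔH = −1122 kJ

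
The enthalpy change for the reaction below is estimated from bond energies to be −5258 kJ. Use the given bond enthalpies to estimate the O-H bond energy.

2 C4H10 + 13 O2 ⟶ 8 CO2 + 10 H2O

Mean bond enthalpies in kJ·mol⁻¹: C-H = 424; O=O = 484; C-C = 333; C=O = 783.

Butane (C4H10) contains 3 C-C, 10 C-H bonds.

Let D be the O-H bond energy.
Σ(broken) = 6×333 + 20×424 + 13×484 = 16770
Σ(formed) = 16×783 + 20×D = 12528 + 20D
ΔH = Σ(broken) − Σ(formed) = (16770) − (12528 + 20D) = +4242 − 20D
Setting this equal to −5258 kJ gives 20D = 9500, so D = 475 kJ/mol.

D(O-H) ≈ 475 kJ/mol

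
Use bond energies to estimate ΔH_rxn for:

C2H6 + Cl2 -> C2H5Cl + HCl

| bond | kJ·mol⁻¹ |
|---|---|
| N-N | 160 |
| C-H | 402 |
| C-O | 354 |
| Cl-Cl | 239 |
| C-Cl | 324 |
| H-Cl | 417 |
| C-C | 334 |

Bonds broken (reactants):
  C-C: 1 × 334 = 334
  C-H: 6 × 402 = 2412
  Cl-Cl: 1 × 239 = 239
  Σ(broken) = 2985 kJ
Bonds formed (products):
  C-C: 1 × 334 = 334
  C-Cl: 1 × 324 = 324
  C-H: 5 × 402 = 2010
  H-Cl: 1 × 417 = 417
  Σ(formed) = 3085 kJ
ΔH = Σ(broken) − Σ(formed) = 2985 − 3085 = −100 kJ

ΔH ≈ −100 kJ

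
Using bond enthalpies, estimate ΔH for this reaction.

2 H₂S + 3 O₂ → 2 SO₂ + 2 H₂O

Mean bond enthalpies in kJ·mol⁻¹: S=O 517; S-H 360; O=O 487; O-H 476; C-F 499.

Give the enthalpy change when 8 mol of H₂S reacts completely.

ΔH = −4284 kJ

Bonds broken (reactants):
  O=O: 3 × 487 = 1461
  S-H: 4 × 360 = 1440
  Σ(broken) = 2901 kJ
Bonds formed (products):
  O-H: 4 × 476 = 1904
  S=O: 4 × 517 = 2068
  Σ(formed) = 3972 kJ
ΔH = Σ(broken) − Σ(formed) = 2901 − 3972 = −1071 kJ
For 4× the reaction as written: 4 × (−1071) = −4284 kJ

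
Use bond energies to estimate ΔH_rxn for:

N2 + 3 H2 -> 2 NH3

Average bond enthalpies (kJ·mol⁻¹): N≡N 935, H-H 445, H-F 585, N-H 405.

ΔH ≈ −160 kJ

Bonds broken (reactants):
  H-H: 3 × 445 = 1335
  N≡N: 1 × 935 = 935
  Σ(broken) = 2270 kJ
Bonds formed (products):
  N-H: 6 × 405 = 2430
  Σ(formed) = 2430 kJ
ΔH = Σ(broken) − Σ(formed) = 2270 − 2430 = −160 kJ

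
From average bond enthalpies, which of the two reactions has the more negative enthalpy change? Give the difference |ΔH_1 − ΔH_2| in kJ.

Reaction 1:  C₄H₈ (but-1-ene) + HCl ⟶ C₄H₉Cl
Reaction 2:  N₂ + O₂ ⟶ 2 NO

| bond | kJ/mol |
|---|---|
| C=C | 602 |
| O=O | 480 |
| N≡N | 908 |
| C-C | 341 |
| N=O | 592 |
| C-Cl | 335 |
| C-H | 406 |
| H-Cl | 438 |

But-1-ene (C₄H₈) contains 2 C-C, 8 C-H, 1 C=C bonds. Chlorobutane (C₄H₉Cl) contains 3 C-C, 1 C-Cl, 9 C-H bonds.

Reaction 1, by 246 kJ

Reaction 1:
  Bonds broken (reactants):
    C-C: 2 × 341 = 682
    C-H: 8 × 406 = 3248
    C=C: 1 × 602 = 602
    H-Cl: 1 × 438 = 438
    Σ(broken) = 4970 kJ
  Bonds formed (products):
    C-C: 3 × 341 = 1023
    C-Cl: 1 × 335 = 335
    C-H: 9 × 406 = 3654
    Σ(formed) = 5012 kJ
  ΔH_1 = 4970 − 5012 = −42 kJ
Reaction 2:
  Bonds broken (reactants):
    N≡N: 1 × 908 = 908
    O=O: 1 × 480 = 480
    Σ(broken) = 1388 kJ
  Bonds formed (products):
    N=O: 2 × 592 = 1184
    Σ(formed) = 1184 kJ
  ΔH_2 = 1388 − 1184 = +204 kJ
ΔH_1 − ΔH_2 = −246 kJ, so reaction 1 has the more negative ΔH; |ΔH_1 − ΔH_2| = 246 kJ.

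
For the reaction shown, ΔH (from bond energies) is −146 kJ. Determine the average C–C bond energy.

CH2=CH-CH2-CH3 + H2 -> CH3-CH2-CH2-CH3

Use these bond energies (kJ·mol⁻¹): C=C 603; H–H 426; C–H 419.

Let D be the C–C bond energy.
Σ(broken) = 2×D + 8×419 + 1×603 + 1×426 = 4381 + 2D
Σ(formed) = 3×D + 10×419 = 4190 + 3D
ΔH = Σ(broken) − Σ(formed) = (4381 + 2D) − (4190 + 3D) = +191 − D
Setting this equal to −146 kJ gives D = 337 kJ/mol.

D(C–C) ≈ 337 kJ/mol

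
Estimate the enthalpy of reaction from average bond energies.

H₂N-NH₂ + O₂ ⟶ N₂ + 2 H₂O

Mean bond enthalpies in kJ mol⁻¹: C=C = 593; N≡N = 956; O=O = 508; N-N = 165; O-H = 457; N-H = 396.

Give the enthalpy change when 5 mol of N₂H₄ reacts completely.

Bonds broken (reactants):
  N-H: 4 × 396 = 1584
  N-N: 1 × 165 = 165
  O=O: 1 × 508 = 508
  Σ(broken) = 2257 kJ
Bonds formed (products):
  N≡N: 1 × 956 = 956
  O-H: 4 × 457 = 1828
  Σ(formed) = 2784 kJ
ΔH = Σ(broken) − Σ(formed) = 2257 − 2784 = −527 kJ
For 5× the reaction as written: 5 × (−527) = −2635 kJ

ΔH = −2635 kJ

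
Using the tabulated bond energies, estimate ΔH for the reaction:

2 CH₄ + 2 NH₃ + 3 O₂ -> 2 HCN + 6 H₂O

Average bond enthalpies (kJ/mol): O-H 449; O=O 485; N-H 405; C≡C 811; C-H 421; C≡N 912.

ΔH ≈ −801 kJ

Bonds broken (reactants):
  C-H: 8 × 421 = 3368
  N-H: 6 × 405 = 2430
  O=O: 3 × 485 = 1455
  Σ(broken) = 7253 kJ
Bonds formed (products):
  C≡N: 2 × 912 = 1824
  C-H: 2 × 421 = 842
  O-H: 12 × 449 = 5388
  Σ(formed) = 8054 kJ
ΔH = Σ(broken) − Σ(formed) = 7253 − 8054 = −801 kJ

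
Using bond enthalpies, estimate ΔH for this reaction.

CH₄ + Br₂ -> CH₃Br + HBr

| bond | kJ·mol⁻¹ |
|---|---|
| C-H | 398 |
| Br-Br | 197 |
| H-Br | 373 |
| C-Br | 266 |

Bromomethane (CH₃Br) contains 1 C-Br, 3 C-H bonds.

ΔH ≈ −44 kJ

Bonds broken (reactants):
  Br-Br: 1 × 197 = 197
  C-H: 4 × 398 = 1592
  Σ(broken) = 1789 kJ
Bonds formed (products):
  C-Br: 1 × 266 = 266
  C-H: 3 × 398 = 1194
  H-Br: 1 × 373 = 373
  Σ(formed) = 1833 kJ
ΔH = Σ(broken) − Σ(formed) = 1789 − 1833 = −44 kJ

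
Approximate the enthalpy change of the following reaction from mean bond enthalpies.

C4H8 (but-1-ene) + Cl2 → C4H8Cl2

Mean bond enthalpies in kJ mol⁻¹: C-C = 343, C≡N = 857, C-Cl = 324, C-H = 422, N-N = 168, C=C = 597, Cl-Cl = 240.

Bonds broken (reactants):
  C-C: 2 × 343 = 686
  C-H: 8 × 422 = 3376
  C=C: 1 × 597 = 597
  Cl-Cl: 1 × 240 = 240
  Σ(broken) = 4899 kJ
Bonds formed (products):
  C-C: 3 × 343 = 1029
  C-Cl: 2 × 324 = 648
  C-H: 8 × 422 = 3376
  Σ(formed) = 5053 kJ
ΔH = Σ(broken) − Σ(formed) = 4899 − 5053 = −154 kJ

ΔH ≈ −154 kJ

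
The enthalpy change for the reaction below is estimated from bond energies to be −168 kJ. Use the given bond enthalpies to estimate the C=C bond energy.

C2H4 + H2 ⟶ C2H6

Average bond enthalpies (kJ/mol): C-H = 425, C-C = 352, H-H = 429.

Let D be the C=C bond energy.
Σ(broken) = 4×425 + 1×D + 1×429 = 2129 + D
Σ(formed) = 1×352 + 6×425 = 2902
ΔH = Σ(broken) − Σ(formed) = (2129 + D) − (2902) = −773 + D
Setting this equal to −168 kJ gives D = 605 kJ/mol.

D(C=C) ≈ 605 kJ/mol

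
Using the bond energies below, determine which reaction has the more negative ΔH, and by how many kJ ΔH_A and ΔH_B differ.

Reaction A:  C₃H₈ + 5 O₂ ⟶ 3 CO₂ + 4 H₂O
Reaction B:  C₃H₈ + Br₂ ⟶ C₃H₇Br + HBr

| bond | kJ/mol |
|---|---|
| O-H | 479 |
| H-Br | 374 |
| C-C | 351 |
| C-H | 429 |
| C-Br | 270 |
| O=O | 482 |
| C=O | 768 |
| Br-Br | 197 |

Reaction A, by 1878 kJ

Reaction A:
  Bonds broken (reactants):
    C-C: 2 × 351 = 702
    C-H: 8 × 429 = 3432
    O=O: 5 × 482 = 2410
    Σ(broken) = 6544 kJ
  Bonds formed (products):
    C=O: 6 × 768 = 4608
    O-H: 8 × 479 = 3832
    Σ(formed) = 8440 kJ
  ΔH_A = 6544 − 8440 = −1896 kJ
Reaction B:
  Bonds broken (reactants):
    Br-Br: 1 × 197 = 197
    C-C: 2 × 351 = 702
    C-H: 8 × 429 = 3432
    Σ(broken) = 4331 kJ
  Bonds formed (products):
    C-Br: 1 × 270 = 270
    C-C: 2 × 351 = 702
    C-H: 7 × 429 = 3003
    H-Br: 1 × 374 = 374
    Σ(formed) = 4349 kJ
  ΔH_B = 4331 − 4349 = −18 kJ
ΔH_A − ΔH_B = −1878 kJ, so reaction A has the more negative ΔH; |ΔH_A − ΔH_B| = 1878 kJ.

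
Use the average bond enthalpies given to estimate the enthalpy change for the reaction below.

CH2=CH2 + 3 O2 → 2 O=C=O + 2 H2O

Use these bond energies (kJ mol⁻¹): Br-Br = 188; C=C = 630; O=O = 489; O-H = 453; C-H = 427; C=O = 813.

Bonds broken (reactants):
  C-H: 4 × 427 = 1708
  C=C: 1 × 630 = 630
  O=O: 3 × 489 = 1467
  Σ(broken) = 3805 kJ
Bonds formed (products):
  C=O: 4 × 813 = 3252
  O-H: 4 × 453 = 1812
  Σ(formed) = 5064 kJ
ΔH = Σ(broken) − Σ(formed) = 3805 − 5064 = −1259 kJ

ΔH ≈ −1259 kJ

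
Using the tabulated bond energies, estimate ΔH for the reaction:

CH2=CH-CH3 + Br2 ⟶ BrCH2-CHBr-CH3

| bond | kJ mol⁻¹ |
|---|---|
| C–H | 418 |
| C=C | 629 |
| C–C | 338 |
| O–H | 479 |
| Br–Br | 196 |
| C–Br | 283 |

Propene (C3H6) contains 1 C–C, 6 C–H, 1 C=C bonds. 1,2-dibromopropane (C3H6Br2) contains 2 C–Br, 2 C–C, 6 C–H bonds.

Bonds broken (reactants):
  Br–Br: 1 × 196 = 196
  C–C: 1 × 338 = 338
  C–H: 6 × 418 = 2508
  C=C: 1 × 629 = 629
  Σ(broken) = 3671 kJ
Bonds formed (products):
  C–Br: 2 × 283 = 566
  C–C: 2 × 338 = 676
  C–H: 6 × 418 = 2508
  Σ(formed) = 3750 kJ
ΔH = Σ(broken) − Σ(formed) = 3671 − 3750 = −79 kJ

ΔH ≈ −79 kJ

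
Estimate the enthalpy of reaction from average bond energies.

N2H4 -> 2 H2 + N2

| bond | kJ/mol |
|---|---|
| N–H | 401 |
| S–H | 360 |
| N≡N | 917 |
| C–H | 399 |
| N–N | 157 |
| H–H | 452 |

ΔH ≈ −60 kJ

Bonds broken (reactants):
  N–H: 4 × 401 = 1604
  N–N: 1 × 157 = 157
  Σ(broken) = 1761 kJ
Bonds formed (products):
  H–H: 2 × 452 = 904
  N≡N: 1 × 917 = 917
  Σ(formed) = 1821 kJ
ΔH = Σ(broken) − Σ(formed) = 1761 − 1821 = −60 kJ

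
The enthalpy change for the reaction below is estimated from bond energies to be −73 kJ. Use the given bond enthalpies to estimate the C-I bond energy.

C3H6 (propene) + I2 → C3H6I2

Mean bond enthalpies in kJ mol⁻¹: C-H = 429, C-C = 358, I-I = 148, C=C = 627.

Let D be the C-I bond energy.
Σ(broken) = 1×358 + 6×429 + 1×627 + 1×148 = 3707
Σ(formed) = 2×358 + 6×429 + 2×D = 3290 + 2D
ΔH = Σ(broken) − Σ(formed) = (3707) − (3290 + 2D) = +417 − 2D
Setting this equal to −73 kJ gives 2D = 490, so D = 245 kJ/mol.

D(C-I) ≈ 245 kJ/mol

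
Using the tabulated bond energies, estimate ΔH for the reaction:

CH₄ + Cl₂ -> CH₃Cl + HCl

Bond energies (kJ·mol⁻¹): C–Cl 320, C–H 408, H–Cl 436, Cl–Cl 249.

ΔH ≈ −99 kJ

Bonds broken (reactants):
  C–H: 4 × 408 = 1632
  Cl–Cl: 1 × 249 = 249
  Σ(broken) = 1881 kJ
Bonds formed (products):
  C–Cl: 1 × 320 = 320
  C–H: 3 × 408 = 1224
  H–Cl: 1 × 436 = 436
  Σ(formed) = 1980 kJ
ΔH = Σ(broken) − Σ(formed) = 1881 − 1980 = −99 kJ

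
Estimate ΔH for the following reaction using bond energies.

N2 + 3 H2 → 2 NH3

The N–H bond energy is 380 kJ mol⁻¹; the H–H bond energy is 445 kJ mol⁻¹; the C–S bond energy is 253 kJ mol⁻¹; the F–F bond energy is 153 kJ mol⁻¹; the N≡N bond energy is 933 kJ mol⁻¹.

Bonds broken (reactants):
  H–H: 3 × 445 = 1335
  N≡N: 1 × 933 = 933
  Σ(broken) = 2268 kJ
Bonds formed (products):
  N–H: 6 × 380 = 2280
  Σ(formed) = 2280 kJ
ΔH = Σ(broken) − Σ(formed) = 2268 − 2280 = −12 kJ

ΔH ≈ −12 kJ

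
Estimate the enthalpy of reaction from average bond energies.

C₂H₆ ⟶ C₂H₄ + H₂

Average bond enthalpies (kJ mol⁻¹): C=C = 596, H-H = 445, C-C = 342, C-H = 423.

ΔH ≈ +147 kJ

Bonds broken (reactants):
  C-C: 1 × 342 = 342
  C-H: 6 × 423 = 2538
  Σ(broken) = 2880 kJ
Bonds formed (products):
  C-H: 4 × 423 = 1692
  C=C: 1 × 596 = 596
  H-H: 1 × 445 = 445
  Σ(formed) = 2733 kJ
ΔH = Σ(broken) − Σ(formed) = 2880 − 2733 = +147 kJ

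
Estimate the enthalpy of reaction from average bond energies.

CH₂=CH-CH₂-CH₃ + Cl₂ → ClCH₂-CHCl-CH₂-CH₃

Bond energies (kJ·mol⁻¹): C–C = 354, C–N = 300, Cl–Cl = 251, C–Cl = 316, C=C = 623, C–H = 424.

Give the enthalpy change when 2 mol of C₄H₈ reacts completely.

Bonds broken (reactants):
  C–C: 2 × 354 = 708
  C–H: 8 × 424 = 3392
  C=C: 1 × 623 = 623
  Cl–Cl: 1 × 251 = 251
  Σ(broken) = 4974 kJ
Bonds formed (products):
  C–C: 3 × 354 = 1062
  C–Cl: 2 × 316 = 632
  C–H: 8 × 424 = 3392
  Σ(formed) = 5086 kJ
ΔH = Σ(broken) − Σ(formed) = 4974 − 5086 = −112 kJ
For 2× the reaction as written: 2 × (−112) = −224 kJ

ΔH = −224 kJ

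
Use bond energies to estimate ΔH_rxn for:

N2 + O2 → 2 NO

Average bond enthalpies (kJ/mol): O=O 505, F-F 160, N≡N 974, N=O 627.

ΔH ≈ +225 kJ

Bonds broken (reactants):
  N≡N: 1 × 974 = 974
  O=O: 1 × 505 = 505
  Σ(broken) = 1479 kJ
Bonds formed (products):
  N=O: 2 × 627 = 1254
  Σ(formed) = 1254 kJ
ΔH = Σ(broken) − Σ(formed) = 1479 − 1254 = +225 kJ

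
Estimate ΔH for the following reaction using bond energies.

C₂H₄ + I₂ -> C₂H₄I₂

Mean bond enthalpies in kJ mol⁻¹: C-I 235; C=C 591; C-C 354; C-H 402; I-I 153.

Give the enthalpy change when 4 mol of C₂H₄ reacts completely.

Bonds broken (reactants):
  C-H: 4 × 402 = 1608
  C=C: 1 × 591 = 591
  I-I: 1 × 153 = 153
  Σ(broken) = 2352 kJ
Bonds formed (products):
  C-C: 1 × 354 = 354
  C-H: 4 × 402 = 1608
  C-I: 2 × 235 = 470
  Σ(formed) = 2432 kJ
ΔH = Σ(broken) − Σ(formed) = 2352 − 2432 = −80 kJ
For 4× the reaction as written: 4 × (−80) = −320 kJ

ΔH = −320 kJ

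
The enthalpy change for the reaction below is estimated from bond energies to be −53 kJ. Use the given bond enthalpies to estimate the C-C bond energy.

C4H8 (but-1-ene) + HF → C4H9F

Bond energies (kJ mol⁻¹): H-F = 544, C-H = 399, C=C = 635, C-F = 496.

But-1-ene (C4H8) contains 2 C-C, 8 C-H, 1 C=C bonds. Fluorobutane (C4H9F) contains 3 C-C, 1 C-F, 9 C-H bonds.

Let D be the C-C bond energy.
Σ(broken) = 2×D + 8×399 + 1×635 + 1×544 = 4371 + 2D
Σ(formed) = 3×D + 1×496 + 9×399 = 4087 + 3D
ΔH = Σ(broken) − Σ(formed) = (4371 + 2D) − (4087 + 3D) = +284 − D
Setting this equal to −53 kJ gives D = 337 kJ/mol.

D(C-C) ≈ 337 kJ/mol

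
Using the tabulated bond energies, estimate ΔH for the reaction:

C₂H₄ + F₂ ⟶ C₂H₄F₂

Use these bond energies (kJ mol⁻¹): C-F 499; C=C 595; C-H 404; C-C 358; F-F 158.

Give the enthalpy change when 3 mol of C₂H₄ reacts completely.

ΔH = −1809 kJ

Bonds broken (reactants):
  C-H: 4 × 404 = 1616
  C=C: 1 × 595 = 595
  F-F: 1 × 158 = 158
  Σ(broken) = 2369 kJ
Bonds formed (products):
  C-C: 1 × 358 = 358
  C-F: 2 × 499 = 998
  C-H: 4 × 404 = 1616
  Σ(formed) = 2972 kJ
ΔH = Σ(broken) − Σ(formed) = 2369 − 2972 = −603 kJ
For 3× the reaction as written: 3 × (−603) = −1809 kJ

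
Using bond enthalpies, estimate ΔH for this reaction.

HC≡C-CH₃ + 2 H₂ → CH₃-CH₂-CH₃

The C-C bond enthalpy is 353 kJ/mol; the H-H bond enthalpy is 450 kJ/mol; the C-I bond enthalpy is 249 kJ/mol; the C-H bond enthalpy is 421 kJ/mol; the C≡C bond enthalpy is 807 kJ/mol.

Bonds broken (reactants):
  C≡C: 1 × 807 = 807
  C-C: 1 × 353 = 353
  C-H: 4 × 421 = 1684
  H-H: 2 × 450 = 900
  Σ(broken) = 3744 kJ
Bonds formed (products):
  C-C: 2 × 353 = 706
  C-H: 8 × 421 = 3368
  Σ(formed) = 4074 kJ
ΔH = Σ(broken) − Σ(formed) = 3744 − 4074 = −330 kJ

ΔH ≈ −330 kJ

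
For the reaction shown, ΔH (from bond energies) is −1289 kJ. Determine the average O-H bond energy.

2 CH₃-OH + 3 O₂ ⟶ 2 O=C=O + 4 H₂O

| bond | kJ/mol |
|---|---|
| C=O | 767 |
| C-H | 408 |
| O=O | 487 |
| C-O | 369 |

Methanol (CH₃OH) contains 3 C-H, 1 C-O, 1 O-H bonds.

Let D be the O-H bond energy.
Σ(broken) = 6×408 + 2×369 + 2×D + 3×487 = 4647 + 2D
Σ(formed) = 4×767 + 8×D = 3068 + 8D
ΔH = Σ(broken) − Σ(formed) = (4647 + 2D) − (3068 + 8D) = +1579 − 6D
Setting this equal to −1289 kJ gives 6D = 2868, so D = 478 kJ/mol.

D(O-H) ≈ 478 kJ/mol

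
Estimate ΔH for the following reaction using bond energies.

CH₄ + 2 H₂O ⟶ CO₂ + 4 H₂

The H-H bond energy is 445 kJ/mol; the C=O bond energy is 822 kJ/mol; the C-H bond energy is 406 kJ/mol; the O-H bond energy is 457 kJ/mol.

ΔH ≈ +28 kJ

Bonds broken (reactants):
  C-H: 4 × 406 = 1624
  O-H: 4 × 457 = 1828
  Σ(broken) = 3452 kJ
Bonds formed (products):
  C=O: 2 × 822 = 1644
  H-H: 4 × 445 = 1780
  Σ(formed) = 3424 kJ
ΔH = Σ(broken) − Σ(formed) = 3452 − 3424 = +28 kJ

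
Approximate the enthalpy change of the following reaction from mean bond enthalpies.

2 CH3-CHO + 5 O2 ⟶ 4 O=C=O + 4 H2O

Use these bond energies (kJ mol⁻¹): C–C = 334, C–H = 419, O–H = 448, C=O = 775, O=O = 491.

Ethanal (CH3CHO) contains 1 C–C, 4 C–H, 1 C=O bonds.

ΔH ≈ −1759 kJ

Bonds broken (reactants):
  C–C: 2 × 334 = 668
  C–H: 8 × 419 = 3352
  C=O: 2 × 775 = 1550
  O=O: 5 × 491 = 2455
  Σ(broken) = 8025 kJ
Bonds formed (products):
  C=O: 8 × 775 = 6200
  O–H: 8 × 448 = 3584
  Σ(formed) = 9784 kJ
ΔH = Σ(broken) − Σ(formed) = 8025 − 9784 = −1759 kJ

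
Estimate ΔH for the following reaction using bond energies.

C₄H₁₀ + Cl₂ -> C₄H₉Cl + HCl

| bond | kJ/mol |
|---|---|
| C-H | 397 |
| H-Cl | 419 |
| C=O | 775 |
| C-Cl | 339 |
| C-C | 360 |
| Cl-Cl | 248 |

ΔH ≈ −113 kJ

Bonds broken (reactants):
  C-C: 3 × 360 = 1080
  C-H: 10 × 397 = 3970
  Cl-Cl: 1 × 248 = 248
  Σ(broken) = 5298 kJ
Bonds formed (products):
  C-C: 3 × 360 = 1080
  C-Cl: 1 × 339 = 339
  C-H: 9 × 397 = 3573
  H-Cl: 1 × 419 = 419
  Σ(formed) = 5411 kJ
ΔH = Σ(broken) − Σ(formed) = 5298 − 5411 = −113 kJ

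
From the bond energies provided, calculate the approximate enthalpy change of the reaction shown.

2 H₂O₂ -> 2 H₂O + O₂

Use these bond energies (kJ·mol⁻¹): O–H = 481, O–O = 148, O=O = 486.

Bonds broken (reactants):
  O–H: 4 × 481 = 1924
  O–O: 2 × 148 = 296
  Σ(broken) = 2220 kJ
Bonds formed (products):
  O–H: 4 × 481 = 1924
  O=O: 1 × 486 = 486
  Σ(formed) = 2410 kJ
ΔH = Σ(broken) − Σ(formed) = 2220 − 2410 = −190 kJ

ΔH ≈ −190 kJ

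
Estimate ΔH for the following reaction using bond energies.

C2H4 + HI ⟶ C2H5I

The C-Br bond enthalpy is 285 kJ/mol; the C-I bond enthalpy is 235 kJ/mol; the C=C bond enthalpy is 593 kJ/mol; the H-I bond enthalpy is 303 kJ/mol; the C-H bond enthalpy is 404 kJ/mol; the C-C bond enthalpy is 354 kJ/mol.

Bonds broken (reactants):
  C-H: 4 × 404 = 1616
  C=C: 1 × 593 = 593
  H-I: 1 × 303 = 303
  Σ(broken) = 2512 kJ
Bonds formed (products):
  C-C: 1 × 354 = 354
  C-H: 5 × 404 = 2020
  C-I: 1 × 235 = 235
  Σ(formed) = 2609 kJ
ΔH = Σ(broken) − Σ(formed) = 2512 − 2609 = −97 kJ

ΔH ≈ −97 kJ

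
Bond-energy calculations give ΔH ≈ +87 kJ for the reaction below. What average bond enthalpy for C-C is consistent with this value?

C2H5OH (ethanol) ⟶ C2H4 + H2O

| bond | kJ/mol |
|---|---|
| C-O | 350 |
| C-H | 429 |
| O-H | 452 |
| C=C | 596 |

D(C-C) ≈ 356 kJ/mol

Let D be the C-C bond energy.
Σ(broken) = 1×D + 5×429 + 1×350 + 1×452 = 2947 + D
Σ(formed) = 4×429 + 1×596 + 2×452 = 3216
ΔH = Σ(broken) − Σ(formed) = (2947 + D) − (3216) = −269 + D
Setting this equal to +87 kJ gives D = 356 kJ/mol.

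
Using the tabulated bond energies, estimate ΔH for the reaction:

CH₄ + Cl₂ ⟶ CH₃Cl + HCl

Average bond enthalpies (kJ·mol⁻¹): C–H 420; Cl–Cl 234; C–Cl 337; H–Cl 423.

ΔH ≈ −106 kJ

Bonds broken (reactants):
  C–H: 4 × 420 = 1680
  Cl–Cl: 1 × 234 = 234
  Σ(broken) = 1914 kJ
Bonds formed (products):
  C–Cl: 1 × 337 = 337
  C–H: 3 × 420 = 1260
  H–Cl: 1 × 423 = 423
  Σ(formed) = 2020 kJ
ΔH = Σ(broken) − Σ(formed) = 1914 − 2020 = −106 kJ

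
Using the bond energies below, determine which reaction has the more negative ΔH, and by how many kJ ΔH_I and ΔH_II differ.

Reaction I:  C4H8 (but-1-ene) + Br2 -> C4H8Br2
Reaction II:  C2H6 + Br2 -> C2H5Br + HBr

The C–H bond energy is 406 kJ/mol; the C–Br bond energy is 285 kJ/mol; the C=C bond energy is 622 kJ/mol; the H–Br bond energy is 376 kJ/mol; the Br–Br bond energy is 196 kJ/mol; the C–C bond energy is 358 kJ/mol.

Reaction I:
  Bonds broken (reactants):
    Br–Br: 1 × 196 = 196
    C–C: 2 × 358 = 716
    C–H: 8 × 406 = 3248
    C=C: 1 × 622 = 622
    Σ(broken) = 4782 kJ
  Bonds formed (products):
    C–Br: 2 × 285 = 570
    C–C: 3 × 358 = 1074
    C–H: 8 × 406 = 3248
    Σ(formed) = 4892 kJ
  ΔH_I = 4782 − 4892 = −110 kJ
Reaction II:
  Bonds broken (reactants):
    Br–Br: 1 × 196 = 196
    C–C: 1 × 358 = 358
    C–H: 6 × 406 = 2436
    Σ(broken) = 2990 kJ
  Bonds formed (products):
    C–Br: 1 × 285 = 285
    C–C: 1 × 358 = 358
    C–H: 5 × 406 = 2030
    H–Br: 1 × 376 = 376
    Σ(formed) = 3049 kJ
  ΔH_II = 2990 − 3049 = −59 kJ
ΔH_I − ΔH_II = −51 kJ, so reaction I has the more negative ΔH; |ΔH_I − ΔH_II| = 51 kJ.

Reaction I, by 51 kJ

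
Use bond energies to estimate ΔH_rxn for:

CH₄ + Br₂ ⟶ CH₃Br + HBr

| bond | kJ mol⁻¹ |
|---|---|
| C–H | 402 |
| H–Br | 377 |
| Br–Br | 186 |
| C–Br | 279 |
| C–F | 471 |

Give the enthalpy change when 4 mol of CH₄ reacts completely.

Bonds broken (reactants):
  Br–Br: 1 × 186 = 186
  C–H: 4 × 402 = 1608
  Σ(broken) = 1794 kJ
Bonds formed (products):
  C–Br: 1 × 279 = 279
  C–H: 3 × 402 = 1206
  H–Br: 1 × 377 = 377
  Σ(formed) = 1862 kJ
ΔH = Σ(broken) − Σ(formed) = 1794 − 1862 = −68 kJ
For 4× the reaction as written: 4 × (−68) = −272 kJ

ΔH = −272 kJ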